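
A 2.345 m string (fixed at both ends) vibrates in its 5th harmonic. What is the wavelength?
λₙ = 2L/n = 0.938 m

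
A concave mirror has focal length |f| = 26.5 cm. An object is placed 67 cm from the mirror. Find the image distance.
f = +26.5 cm (concave); 1/di = 1/f − 1/do → di = 43.84 cm (real image, in front of mirror)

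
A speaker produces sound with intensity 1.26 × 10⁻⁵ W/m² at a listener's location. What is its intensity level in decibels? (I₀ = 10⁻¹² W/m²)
β = 10·log₁₀(I/I₀) = 71 dB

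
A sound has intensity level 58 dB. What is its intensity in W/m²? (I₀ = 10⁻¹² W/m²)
I = I₀·10^(β/10) = 6.31 × 10⁻⁷ W/m²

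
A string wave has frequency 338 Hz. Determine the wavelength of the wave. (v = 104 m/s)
λ = v/f = 0.3077 m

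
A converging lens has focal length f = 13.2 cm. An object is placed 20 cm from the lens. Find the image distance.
1/di = 1/f − 1/do → di = 38.82 cm (real image)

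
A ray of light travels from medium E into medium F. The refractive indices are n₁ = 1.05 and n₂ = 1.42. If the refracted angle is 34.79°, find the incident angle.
sin θ₁ = (n₂/n₁)·sin θ₂ → θ₁ = 50.5°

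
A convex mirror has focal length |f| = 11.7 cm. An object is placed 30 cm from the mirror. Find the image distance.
f = −11.7 cm (convex); 1/di = 1/f − 1/do → di = -8.417 cm (virtual image, behind mirror)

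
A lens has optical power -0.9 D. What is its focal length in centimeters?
f = 1/P = -111.1 cm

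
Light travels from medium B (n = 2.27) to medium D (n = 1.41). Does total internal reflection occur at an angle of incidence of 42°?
θc = arcsin(n₂/n₁) = 38.4°; 42° > θc, so yes — total internal reflection.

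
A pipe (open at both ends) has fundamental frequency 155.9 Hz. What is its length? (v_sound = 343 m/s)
L = v/(2f₁) = 1.1 m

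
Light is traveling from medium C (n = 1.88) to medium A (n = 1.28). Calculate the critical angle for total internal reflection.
θc = arcsin(n₂/n₁) = 42.91°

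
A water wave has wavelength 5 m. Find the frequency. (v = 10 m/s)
f = v/λ = 2 Hz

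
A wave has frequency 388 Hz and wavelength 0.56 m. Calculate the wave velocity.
v = fλ = 217.3 m/s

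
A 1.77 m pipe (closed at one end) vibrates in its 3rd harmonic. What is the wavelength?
λₙ = 4L/n = 2.36 m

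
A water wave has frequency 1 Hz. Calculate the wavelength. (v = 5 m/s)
λ = v/f = 5 m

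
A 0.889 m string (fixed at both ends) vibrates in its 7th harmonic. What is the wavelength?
λₙ = 2L/n = 0.254 m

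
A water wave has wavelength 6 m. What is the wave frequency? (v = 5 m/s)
f = v/λ = 0.8333 Hz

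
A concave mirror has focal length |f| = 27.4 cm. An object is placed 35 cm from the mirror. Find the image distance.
f = +27.4 cm (concave); 1/di = 1/f − 1/do → di = 126.2 cm (real image, in front of mirror)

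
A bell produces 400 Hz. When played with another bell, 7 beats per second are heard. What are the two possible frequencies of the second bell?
f₂ = 400 ± 7 Hz → 407 Hz or 393 Hz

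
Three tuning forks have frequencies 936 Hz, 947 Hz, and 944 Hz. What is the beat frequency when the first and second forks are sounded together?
11 Hz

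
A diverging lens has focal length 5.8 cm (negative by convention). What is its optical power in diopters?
P = 1/f = -17.24 D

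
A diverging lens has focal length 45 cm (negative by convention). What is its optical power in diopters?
P = 1/f = -2.222 D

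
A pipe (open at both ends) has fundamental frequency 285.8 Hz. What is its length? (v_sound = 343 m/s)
L = v/(2f₁) = 0.6001 m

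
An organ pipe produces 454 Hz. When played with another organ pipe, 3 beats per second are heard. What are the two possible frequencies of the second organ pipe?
f₂ = 454 ± 3 Hz → 457 Hz or 451 Hz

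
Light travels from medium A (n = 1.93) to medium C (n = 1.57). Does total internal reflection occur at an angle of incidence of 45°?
θc = arcsin(n₂/n₁) = 54.44°; 45° < θc, so no — the ray refracts.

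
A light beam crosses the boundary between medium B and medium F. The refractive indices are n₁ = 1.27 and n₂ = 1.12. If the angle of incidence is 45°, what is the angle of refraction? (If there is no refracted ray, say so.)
sin θ₂ = (n₁/n₂)·sin θ₁ = 0.8018 → θ₂ = 53.3°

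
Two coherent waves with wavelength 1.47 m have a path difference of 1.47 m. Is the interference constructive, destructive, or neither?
constructive — path difference = 1λ, a whole number of wavelengths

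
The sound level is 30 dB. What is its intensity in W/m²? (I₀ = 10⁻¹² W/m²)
I = I₀·10^(β/10) = 1.00 × 10⁻⁹ W/m²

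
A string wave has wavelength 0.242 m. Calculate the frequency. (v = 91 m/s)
f = v/λ = 376 Hz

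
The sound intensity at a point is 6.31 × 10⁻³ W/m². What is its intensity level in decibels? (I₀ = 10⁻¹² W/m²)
β = 10·log₁₀(I/I₀) = 98 dB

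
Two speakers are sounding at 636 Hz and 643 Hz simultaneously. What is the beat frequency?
7 Hz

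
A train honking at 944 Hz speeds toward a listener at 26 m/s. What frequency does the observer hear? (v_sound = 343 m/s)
f_obs = f·v/(v − v_s) = 1021 Hz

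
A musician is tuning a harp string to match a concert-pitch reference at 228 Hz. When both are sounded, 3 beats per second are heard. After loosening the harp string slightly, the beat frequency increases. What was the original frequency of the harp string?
225 Hz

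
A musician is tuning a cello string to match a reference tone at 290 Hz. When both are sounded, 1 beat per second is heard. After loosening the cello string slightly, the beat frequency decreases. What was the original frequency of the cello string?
291 Hz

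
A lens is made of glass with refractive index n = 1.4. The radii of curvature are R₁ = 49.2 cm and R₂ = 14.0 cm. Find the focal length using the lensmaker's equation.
1/f = (n − 1)(1/R₁ − 1/R₂) → f = -48.92 cm (diverging lens)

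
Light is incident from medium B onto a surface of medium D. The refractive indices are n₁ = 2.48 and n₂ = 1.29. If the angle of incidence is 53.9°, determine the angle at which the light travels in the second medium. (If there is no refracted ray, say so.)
sin θ₂ = (n₁/n₂)·sin θ₁ = 1.553 > 1, so there is no refracted ray — the light undergoes total internal reflection.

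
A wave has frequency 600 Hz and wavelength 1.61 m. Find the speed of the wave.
v = fλ = 966 m/s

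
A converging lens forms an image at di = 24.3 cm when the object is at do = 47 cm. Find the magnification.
M = −di/do = -0.517 (inverted image)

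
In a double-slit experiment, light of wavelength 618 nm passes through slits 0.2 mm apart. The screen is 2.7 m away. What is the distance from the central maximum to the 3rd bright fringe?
y = mλL/d = 25.03 mm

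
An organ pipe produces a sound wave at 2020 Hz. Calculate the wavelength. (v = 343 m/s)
λ = v/f = 0.1698 m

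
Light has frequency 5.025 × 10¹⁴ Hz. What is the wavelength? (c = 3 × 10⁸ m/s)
λ = c/f = 597 nm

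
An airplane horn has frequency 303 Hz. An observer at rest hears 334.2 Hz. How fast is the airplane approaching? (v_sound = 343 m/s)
v_s = v·(1 − f/f_obs) = 32.02 m/s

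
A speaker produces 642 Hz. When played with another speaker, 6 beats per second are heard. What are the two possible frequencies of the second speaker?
f₂ = 642 ± 6 Hz → 648 Hz or 636 Hz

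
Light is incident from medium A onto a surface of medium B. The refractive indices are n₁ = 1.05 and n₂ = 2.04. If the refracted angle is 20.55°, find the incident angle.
sin θ₁ = (n₂/n₁)·sin θ₂ → θ₁ = 43°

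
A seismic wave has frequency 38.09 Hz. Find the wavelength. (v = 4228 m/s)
λ = v/f = 111 m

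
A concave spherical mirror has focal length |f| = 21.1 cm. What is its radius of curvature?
R = 2|f| = 42.2 cm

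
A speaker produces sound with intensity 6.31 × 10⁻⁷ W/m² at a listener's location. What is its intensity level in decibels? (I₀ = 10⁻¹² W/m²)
β = 10·log₁₀(I/I₀) = 58 dB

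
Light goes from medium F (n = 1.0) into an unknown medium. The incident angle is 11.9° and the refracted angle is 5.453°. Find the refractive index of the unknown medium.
n₂ = n₁·sin θ₁ / sin θ₂ = 2.17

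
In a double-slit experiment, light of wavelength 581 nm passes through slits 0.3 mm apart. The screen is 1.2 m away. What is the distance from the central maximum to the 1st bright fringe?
y = mλL/d = 2.324 mm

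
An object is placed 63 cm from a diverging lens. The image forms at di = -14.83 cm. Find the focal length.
1/f = 1/do + 1/di → f = -19.4 cm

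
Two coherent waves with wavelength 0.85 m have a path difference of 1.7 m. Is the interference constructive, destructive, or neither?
constructive — path difference = 2λ, a whole number of wavelengths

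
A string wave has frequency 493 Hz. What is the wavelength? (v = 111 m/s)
λ = v/f = 0.2252 m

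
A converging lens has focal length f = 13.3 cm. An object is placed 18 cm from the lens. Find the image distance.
1/di = 1/f − 1/do → di = 50.94 cm (real image)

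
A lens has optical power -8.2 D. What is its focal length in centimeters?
f = 1/P = -12.2 cm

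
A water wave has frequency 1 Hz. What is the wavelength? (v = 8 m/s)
λ = v/f = 8 m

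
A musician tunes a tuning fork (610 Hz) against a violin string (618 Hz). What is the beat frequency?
8 Hz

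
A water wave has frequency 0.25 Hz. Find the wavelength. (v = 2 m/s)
λ = v/f = 8 m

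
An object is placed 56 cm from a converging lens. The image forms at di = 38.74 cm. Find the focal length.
1/f = 1/do + 1/di → f = 22.9 cm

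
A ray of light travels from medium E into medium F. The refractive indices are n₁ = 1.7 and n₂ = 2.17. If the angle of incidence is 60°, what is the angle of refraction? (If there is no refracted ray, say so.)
sin θ₂ = (n₁/n₂)·sin θ₁ = 0.6785 → θ₂ = 42.72°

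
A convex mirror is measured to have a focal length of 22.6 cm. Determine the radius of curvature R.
R = 2|f| = 45.2 cm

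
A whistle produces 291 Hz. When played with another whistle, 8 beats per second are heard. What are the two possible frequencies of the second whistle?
f₂ = 291 ± 8 Hz → 299 Hz or 283 Hz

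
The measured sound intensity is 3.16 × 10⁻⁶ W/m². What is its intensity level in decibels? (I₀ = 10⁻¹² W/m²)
β = 10·log₁₀(I/I₀) = 65 dB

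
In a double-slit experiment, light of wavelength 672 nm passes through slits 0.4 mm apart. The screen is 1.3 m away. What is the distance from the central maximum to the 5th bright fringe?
y = mλL/d = 10.92 mm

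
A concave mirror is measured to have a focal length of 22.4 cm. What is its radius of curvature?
R = 2|f| = 44.8 cm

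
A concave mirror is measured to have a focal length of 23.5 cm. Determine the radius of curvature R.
R = 2|f| = 47 cm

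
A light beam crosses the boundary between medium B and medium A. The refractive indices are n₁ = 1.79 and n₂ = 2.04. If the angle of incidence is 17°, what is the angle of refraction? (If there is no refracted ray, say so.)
sin θ₂ = (n₁/n₂)·sin θ₁ = 0.2565 → θ₂ = 14.86°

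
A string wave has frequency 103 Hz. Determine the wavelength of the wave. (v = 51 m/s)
λ = v/f = 0.4951 m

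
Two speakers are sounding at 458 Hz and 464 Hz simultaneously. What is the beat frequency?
6 Hz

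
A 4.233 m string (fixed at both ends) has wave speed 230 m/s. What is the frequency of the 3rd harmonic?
fₙ = nv/(2L) = 81.5 Hz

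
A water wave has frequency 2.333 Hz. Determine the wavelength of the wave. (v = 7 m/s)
λ = v/f = 3 m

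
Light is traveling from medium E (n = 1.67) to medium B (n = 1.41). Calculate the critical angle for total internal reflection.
θc = arcsin(n₂/n₁) = 57.6°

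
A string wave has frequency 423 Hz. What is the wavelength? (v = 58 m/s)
λ = v/f = 0.1371 m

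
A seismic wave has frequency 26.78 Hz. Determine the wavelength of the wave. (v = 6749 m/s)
λ = v/f = 252 m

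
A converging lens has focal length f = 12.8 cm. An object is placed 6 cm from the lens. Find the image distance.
1/di = 1/f − 1/do → di = -11.29 cm (virtual image)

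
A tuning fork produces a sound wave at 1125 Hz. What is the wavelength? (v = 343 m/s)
λ = v/f = 0.3049 m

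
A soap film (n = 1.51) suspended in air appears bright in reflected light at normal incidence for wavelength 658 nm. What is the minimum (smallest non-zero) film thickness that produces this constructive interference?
2nt = (m − ½)λ with m = 1 → t = (m − ½)λ/(2n) = 108.9 nm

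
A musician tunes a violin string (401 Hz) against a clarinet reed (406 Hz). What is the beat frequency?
5 Hz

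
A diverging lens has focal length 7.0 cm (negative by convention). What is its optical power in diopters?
P = 1/f = -14.29 D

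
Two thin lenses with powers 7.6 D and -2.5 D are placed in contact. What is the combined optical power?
P_total = P₁ + P₂ = 5.1 D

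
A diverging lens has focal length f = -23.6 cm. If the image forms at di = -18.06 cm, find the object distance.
1/do = 1/f − 1/di → do = 76.93 cm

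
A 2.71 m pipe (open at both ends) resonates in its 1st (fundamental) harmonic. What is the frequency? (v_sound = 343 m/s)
fₙ = nv/(2L) = 63.28 Hz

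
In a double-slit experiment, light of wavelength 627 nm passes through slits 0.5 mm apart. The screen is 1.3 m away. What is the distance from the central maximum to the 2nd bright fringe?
y = mλL/d = 3.26 mm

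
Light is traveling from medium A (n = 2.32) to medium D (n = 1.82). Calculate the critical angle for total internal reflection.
θc = arcsin(n₂/n₁) = 51.67°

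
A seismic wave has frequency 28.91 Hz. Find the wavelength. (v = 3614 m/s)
λ = v/f = 125 m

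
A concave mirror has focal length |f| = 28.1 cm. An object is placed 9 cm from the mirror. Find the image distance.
f = +28.1 cm (concave); 1/di = 1/f − 1/do → di = -13.24 cm (virtual image, behind mirror)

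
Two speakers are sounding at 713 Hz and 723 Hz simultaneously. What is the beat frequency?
10 Hz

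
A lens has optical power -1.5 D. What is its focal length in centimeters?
f = 1/P = -66.67 cm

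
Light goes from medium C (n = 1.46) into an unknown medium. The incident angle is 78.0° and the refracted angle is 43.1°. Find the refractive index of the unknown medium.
n₂ = n₁·sin θ₁ / sin θ₂ = 2.09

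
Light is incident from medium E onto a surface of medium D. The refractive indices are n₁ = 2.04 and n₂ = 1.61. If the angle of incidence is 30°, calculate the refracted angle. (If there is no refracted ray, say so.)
sin θ₂ = (n₁/n₂)·sin θ₁ = 0.6335 → θ₂ = 39.31°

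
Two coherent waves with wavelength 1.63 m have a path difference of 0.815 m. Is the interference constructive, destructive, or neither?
destructive — path difference = 0.5λ, an odd multiple of λ/2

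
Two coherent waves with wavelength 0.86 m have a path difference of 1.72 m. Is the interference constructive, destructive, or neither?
constructive — path difference = 2λ, a whole number of wavelengths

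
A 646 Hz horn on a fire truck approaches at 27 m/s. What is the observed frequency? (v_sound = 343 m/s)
f_obs = f·v/(v − v_s) = 701.2 Hz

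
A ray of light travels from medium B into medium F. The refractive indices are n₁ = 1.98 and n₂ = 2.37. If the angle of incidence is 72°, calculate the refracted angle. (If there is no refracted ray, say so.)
sin θ₂ = (n₁/n₂)·sin θ₁ = 0.7946 → θ₂ = 52.61°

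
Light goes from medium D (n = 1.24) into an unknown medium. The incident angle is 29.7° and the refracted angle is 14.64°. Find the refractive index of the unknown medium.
n₂ = n₁·sin θ₁ / sin θ₂ = 2.431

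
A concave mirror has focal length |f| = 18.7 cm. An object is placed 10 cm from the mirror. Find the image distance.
f = +18.7 cm (concave); 1/di = 1/f − 1/do → di = -21.49 cm (virtual image, behind mirror)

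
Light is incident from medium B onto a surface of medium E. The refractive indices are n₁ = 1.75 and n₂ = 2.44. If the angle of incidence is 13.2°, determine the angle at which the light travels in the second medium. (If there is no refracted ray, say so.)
sin θ₂ = (n₁/n₂)·sin θ₁ = 0.1638 → θ₂ = 9.426°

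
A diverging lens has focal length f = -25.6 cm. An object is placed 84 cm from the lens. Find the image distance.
1/di = 1/f − 1/do → di = -19.62 cm (virtual image)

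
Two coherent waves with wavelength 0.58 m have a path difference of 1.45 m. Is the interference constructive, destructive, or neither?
destructive — path difference = 2.5λ, an odd multiple of λ/2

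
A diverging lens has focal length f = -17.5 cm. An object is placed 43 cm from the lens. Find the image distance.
1/di = 1/f − 1/do → di = -12.44 cm (virtual image)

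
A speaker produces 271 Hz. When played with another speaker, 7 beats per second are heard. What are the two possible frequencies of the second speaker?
f₂ = 271 ± 7 Hz → 278 Hz or 264 Hz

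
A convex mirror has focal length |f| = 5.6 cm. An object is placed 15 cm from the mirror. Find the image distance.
f = −5.6 cm (convex); 1/di = 1/f − 1/do → di = -4.078 cm (virtual image, behind mirror)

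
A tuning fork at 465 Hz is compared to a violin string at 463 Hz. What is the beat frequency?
2 Hz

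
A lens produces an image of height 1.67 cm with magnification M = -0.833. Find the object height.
ho = |hi|/|M| = 2.005 cm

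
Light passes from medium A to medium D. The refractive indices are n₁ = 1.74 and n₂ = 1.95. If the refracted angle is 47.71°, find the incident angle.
sin θ₁ = (n₂/n₁)·sin θ₂ → θ₁ = 56°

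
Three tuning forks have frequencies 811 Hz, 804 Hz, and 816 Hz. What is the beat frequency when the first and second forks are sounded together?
7 Hz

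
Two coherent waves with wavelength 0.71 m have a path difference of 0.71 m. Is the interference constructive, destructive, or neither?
constructive — path difference = 1λ, a whole number of wavelengths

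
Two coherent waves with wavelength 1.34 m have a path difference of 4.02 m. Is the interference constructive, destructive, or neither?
constructive — path difference = 3λ, a whole number of wavelengths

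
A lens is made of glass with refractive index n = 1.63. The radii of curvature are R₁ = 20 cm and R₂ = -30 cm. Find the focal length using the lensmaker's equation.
1/f = (n − 1)(1/R₁ − 1/R₂) → f = 19.05 cm (converging lens)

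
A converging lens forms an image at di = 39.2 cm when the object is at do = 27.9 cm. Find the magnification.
M = −di/do = -1.405 (inverted image)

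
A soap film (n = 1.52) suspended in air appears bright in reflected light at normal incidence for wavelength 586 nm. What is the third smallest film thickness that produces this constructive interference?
2nt = (m − ½)λ with m = 3 → t = (m − ½)λ/(2n) = 481.9 nm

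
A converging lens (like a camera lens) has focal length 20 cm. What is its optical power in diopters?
P = 1/f = 5 D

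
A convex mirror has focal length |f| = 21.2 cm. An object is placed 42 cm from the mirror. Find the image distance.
f = −21.2 cm (convex); 1/di = 1/f − 1/do → di = -14.09 cm (virtual image, behind mirror)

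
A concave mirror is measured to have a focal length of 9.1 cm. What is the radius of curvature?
R = 2|f| = 18.2 cm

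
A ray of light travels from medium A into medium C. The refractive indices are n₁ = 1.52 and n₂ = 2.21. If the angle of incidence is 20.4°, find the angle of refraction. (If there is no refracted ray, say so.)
sin θ₂ = (n₁/n₂)·sin θ₁ = 0.2397 → θ₂ = 13.87°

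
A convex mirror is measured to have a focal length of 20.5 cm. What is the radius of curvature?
R = 2|f| = 41 cm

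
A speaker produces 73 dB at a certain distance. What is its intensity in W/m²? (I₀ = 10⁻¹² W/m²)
I = I₀·10^(β/10) = 2.00 × 10⁻⁵ W/m²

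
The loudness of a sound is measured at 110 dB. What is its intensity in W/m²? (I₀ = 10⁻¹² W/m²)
I = I₀·10^(β/10) = 1.00 × 10⁻¹ W/m²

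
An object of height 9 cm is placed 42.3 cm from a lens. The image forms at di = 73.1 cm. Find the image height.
hi = (-di/do) × ho = -15.55 cm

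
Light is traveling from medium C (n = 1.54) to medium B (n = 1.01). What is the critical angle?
θc = arcsin(n₂/n₁) = 40.98°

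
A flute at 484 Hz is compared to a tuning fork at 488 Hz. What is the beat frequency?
4 Hz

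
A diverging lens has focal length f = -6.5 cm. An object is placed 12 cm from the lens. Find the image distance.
1/di = 1/f − 1/do → di = -4.216 cm (virtual image)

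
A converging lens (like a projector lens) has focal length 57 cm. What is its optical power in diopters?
P = 1/f = 1.754 D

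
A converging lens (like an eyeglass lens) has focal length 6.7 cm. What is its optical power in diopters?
P = 1/f = 14.93 D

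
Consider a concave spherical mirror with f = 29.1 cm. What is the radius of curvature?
R = 2|f| = 58.2 cm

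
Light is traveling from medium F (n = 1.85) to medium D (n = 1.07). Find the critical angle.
θc = arcsin(n₂/n₁) = 35.34°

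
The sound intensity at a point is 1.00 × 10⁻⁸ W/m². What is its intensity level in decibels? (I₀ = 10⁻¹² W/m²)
β = 10·log₁₀(I/I₀) = 40 dB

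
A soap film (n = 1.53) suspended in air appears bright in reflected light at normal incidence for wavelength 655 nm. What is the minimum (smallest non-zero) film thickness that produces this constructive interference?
2nt = (m − ½)λ with m = 1 → t = (m − ½)λ/(2n) = 107 nm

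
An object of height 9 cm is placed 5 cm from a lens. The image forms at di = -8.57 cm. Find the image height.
hi = (-di/do) × ho = 15.43 cm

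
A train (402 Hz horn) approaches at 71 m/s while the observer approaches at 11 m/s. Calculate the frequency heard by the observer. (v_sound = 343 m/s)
f_obs = f·(v + v_o)/(v − v_s) = 523.2 Hz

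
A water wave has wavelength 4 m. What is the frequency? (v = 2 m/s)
f = v/λ = 0.5 Hz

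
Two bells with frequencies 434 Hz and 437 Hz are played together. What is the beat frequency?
3 Hz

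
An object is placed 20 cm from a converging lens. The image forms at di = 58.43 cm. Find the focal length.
1/f = 1/do + 1/di → f = 14.9 cm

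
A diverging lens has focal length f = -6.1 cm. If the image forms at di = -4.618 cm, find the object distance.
1/do = 1/f − 1/di → do = 19.01 cm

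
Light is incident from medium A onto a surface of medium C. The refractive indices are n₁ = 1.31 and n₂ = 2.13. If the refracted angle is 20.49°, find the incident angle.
sin θ₁ = (n₂/n₁)·sin θ₂ → θ₁ = 34.69°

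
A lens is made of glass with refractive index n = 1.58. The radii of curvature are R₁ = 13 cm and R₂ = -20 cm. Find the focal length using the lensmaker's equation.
1/f = (n − 1)(1/R₁ − 1/R₂) → f = 13.58 cm (converging lens)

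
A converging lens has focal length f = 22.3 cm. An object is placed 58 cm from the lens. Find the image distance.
1/di = 1/f − 1/do → di = 36.23 cm (real image)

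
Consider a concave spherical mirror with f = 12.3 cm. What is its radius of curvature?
R = 2|f| = 24.6 cm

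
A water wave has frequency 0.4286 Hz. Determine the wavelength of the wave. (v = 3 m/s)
λ = v/f = 7 m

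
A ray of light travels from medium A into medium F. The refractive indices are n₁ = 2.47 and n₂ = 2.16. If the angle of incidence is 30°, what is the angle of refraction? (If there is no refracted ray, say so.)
sin θ₂ = (n₁/n₂)·sin θ₁ = 0.5718 → θ₂ = 34.87°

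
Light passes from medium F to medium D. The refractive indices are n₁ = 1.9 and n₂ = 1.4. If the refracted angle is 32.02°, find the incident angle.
sin θ₁ = (n₂/n₁)·sin θ₂ → θ₁ = 23°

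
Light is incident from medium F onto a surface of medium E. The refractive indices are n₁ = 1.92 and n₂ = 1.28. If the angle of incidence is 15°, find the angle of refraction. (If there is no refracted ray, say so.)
sin θ₂ = (n₁/n₂)·sin θ₁ = 0.3882 → θ₂ = 22.84°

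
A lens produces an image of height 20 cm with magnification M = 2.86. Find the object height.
ho = |hi|/|M| = 6.993 cm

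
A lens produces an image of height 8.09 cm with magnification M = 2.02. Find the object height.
ho = |hi|/|M| = 4.005 cm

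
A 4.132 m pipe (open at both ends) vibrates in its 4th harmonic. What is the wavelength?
λₙ = 2L/n = 2.066 m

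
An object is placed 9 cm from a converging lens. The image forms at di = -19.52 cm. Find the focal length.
1/f = 1/do + 1/di → f = 16.7 cm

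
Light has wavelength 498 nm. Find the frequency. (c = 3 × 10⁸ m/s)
f = c/λ = 6.024 × 10¹⁴ Hz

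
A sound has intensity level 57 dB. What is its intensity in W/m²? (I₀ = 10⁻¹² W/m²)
I = I₀·10^(β/10) = 5.01 × 10⁻⁷ W/m²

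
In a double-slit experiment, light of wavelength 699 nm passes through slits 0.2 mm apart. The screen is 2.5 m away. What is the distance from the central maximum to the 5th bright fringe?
y = mλL/d = 43.69 mm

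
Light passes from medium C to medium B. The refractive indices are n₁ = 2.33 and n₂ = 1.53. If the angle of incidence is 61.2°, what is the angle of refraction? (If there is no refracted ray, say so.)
sin θ₂ = (n₁/n₂)·sin θ₁ = 1.335 > 1, so there is no refracted ray — the light undergoes total internal reflection.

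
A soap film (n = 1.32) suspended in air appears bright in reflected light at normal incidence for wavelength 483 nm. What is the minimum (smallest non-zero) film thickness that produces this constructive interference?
2nt = (m − ½)λ with m = 1 → t = (m − ½)λ/(2n) = 91.48 nm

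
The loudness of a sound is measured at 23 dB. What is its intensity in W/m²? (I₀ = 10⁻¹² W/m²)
I = I₀·10^(β/10) = 2.00 × 10⁻¹⁰ W/m²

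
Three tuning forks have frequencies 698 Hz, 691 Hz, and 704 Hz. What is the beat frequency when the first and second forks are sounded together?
7 Hz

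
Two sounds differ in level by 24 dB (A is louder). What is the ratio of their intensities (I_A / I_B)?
I_A/I_B = 10^(Δβ/10) = 251.2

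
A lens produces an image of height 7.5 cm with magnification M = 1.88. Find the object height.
ho = |hi|/|M| = 3.989 cm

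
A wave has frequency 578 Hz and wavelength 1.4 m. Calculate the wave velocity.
v = fλ = 809.2 m/s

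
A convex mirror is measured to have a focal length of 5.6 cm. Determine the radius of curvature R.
R = 2|f| = 11.2 cm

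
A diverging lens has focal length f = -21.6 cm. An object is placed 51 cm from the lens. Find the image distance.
1/di = 1/f − 1/do → di = -15.17 cm (virtual image)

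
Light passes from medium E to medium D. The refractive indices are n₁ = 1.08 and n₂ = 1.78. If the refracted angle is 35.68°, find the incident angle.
sin θ₁ = (n₂/n₁)·sin θ₂ → θ₁ = 74.01°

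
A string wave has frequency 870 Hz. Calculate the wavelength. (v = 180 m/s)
λ = v/f = 0.2069 m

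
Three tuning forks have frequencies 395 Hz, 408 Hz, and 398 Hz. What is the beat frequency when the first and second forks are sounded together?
13 Hz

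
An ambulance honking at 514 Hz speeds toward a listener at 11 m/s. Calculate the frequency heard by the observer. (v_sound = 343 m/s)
f_obs = f·v/(v − v_s) = 531 Hz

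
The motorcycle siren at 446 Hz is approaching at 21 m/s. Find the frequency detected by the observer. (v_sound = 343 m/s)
f_obs = f·v/(v − v_s) = 475.1 Hz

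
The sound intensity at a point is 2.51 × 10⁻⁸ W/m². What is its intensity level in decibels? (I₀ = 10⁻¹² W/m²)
β = 10·log₁₀(I/I₀) = 44 dB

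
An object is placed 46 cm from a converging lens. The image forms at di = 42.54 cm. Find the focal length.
1/f = 1/do + 1/di → f = 22.1 cm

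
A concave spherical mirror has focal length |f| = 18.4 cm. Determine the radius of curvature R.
R = 2|f| = 36.8 cm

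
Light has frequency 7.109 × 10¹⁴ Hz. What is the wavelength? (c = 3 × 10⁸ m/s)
λ = c/f = 422 nm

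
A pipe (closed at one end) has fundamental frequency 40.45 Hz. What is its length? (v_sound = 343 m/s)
L = v/(4f₁) = 2.12 m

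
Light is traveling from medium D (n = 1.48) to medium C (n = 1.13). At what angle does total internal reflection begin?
θc = arcsin(n₂/n₁) = 49.77°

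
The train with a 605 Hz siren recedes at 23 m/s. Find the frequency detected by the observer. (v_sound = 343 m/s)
f_obs = f·v/(v + v_s) = 567 Hz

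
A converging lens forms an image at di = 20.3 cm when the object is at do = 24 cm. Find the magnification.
M = −di/do = -0.8458 (inverted image)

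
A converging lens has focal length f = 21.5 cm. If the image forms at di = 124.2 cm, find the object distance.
1/do = 1/f − 1/di → do = 26 cm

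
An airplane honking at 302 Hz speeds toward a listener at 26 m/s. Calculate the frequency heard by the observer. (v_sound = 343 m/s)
f_obs = f·v/(v − v_s) = 326.8 Hz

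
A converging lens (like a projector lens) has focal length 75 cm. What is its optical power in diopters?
P = 1/f = 1.333 D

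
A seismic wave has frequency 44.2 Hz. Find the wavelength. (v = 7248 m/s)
λ = v/f = 164 m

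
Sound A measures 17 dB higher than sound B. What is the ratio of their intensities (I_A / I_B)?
I_A/I_B = 10^(Δβ/10) = 50.12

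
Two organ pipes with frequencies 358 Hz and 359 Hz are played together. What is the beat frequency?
1 Hz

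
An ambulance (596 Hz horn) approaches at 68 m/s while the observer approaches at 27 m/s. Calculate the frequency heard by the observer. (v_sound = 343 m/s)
f_obs = f·(v + v_o)/(v − v_s) = 801.9 Hz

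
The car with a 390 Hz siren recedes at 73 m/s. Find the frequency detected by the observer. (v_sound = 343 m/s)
f_obs = f·v/(v + v_s) = 321.6 Hz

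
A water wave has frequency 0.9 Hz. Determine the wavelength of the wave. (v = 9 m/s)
λ = v/f = 10 m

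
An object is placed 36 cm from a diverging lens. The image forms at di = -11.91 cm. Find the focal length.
1/f = 1/do + 1/di → f = -17.8 cm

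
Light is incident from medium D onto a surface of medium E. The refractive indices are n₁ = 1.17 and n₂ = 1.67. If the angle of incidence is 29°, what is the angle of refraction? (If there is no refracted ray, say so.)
sin θ₂ = (n₁/n₂)·sin θ₁ = 0.3397 → θ₂ = 19.86°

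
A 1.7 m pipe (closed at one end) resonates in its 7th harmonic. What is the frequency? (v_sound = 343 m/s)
fₙ = nv/(4L) = 353.1 Hz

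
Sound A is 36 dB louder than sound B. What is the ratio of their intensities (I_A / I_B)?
I_A/I_B = 10^(Δβ/10) = 3981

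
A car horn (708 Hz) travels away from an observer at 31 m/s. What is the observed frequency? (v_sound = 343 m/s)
f_obs = f·v/(v + v_s) = 649.3 Hz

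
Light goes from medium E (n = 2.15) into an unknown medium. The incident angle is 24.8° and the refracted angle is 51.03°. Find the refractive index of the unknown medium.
n₂ = n₁·sin θ₁ / sin θ₂ = 1.16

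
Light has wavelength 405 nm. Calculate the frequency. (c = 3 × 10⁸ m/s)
f = c/λ = 7.407 × 10¹⁴ Hz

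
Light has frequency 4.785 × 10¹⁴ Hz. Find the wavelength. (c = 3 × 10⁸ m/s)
λ = c/f = 627 nm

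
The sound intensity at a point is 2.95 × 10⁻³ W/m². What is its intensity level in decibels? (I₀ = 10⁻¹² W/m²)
β = 10·log₁₀(I/I₀) = 94.7 dB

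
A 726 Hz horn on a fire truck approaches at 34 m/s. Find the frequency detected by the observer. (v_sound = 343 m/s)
f_obs = f·v/(v − v_s) = 805.9 Hz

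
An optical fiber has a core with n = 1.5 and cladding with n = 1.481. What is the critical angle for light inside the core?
θc = arcsin(n_cladding/n_core) = 80.87°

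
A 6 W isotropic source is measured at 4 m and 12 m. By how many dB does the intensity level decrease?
Δβ = 20·log₁₀(r₂/r₁) = 9.542 dB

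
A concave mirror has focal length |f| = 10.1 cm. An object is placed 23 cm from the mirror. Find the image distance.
f = +10.1 cm (concave); 1/di = 1/f − 1/do → di = 18.01 cm (real image, in front of mirror)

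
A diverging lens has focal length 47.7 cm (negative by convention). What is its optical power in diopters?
P = 1/f = -2.096 D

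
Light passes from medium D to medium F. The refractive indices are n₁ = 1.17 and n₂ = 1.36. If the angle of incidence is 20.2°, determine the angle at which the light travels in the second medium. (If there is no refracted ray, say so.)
sin θ₂ = (n₁/n₂)·sin θ₁ = 0.2971 → θ₂ = 17.28°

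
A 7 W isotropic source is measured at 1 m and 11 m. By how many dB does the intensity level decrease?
Δβ = 20·log₁₀(r₂/r₁) = 20.83 dB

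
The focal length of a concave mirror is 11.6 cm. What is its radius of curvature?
R = 2|f| = 23.2 cm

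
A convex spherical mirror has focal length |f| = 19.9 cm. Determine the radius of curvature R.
R = 2|f| = 39.8 cm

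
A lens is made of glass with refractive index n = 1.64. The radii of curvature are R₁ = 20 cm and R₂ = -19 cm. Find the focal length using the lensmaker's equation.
1/f = (n − 1)(1/R₁ − 1/R₂) → f = 15.22 cm (converging lens)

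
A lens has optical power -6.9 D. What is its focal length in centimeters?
f = 1/P = -14.49 cm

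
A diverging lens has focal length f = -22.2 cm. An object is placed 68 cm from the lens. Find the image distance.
1/di = 1/f − 1/do → di = -16.74 cm (virtual image)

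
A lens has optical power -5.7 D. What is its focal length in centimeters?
f = 1/P = -17.54 cm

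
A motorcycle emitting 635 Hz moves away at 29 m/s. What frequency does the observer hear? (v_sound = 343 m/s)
f_obs = f·v/(v + v_s) = 585.5 Hz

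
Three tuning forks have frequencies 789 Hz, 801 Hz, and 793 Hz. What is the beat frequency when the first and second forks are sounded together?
12 Hz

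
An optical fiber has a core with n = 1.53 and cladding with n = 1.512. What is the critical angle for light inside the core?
θc = arcsin(n_cladding/n_core) = 81.2°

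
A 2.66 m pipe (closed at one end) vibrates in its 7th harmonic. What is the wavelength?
λₙ = 4L/n = 1.52 m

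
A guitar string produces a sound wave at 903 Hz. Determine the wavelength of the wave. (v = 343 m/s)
λ = v/f = 0.3798 m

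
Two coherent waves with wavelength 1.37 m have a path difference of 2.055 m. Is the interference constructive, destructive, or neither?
destructive — path difference = 1.5λ, an odd multiple of λ/2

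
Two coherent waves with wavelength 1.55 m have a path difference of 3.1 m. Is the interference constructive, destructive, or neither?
constructive — path difference = 2λ, a whole number of wavelengths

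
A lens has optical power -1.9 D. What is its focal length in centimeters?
f = 1/P = -52.63 cm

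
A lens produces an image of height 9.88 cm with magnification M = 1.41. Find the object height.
ho = |hi|/|M| = 7.007 cm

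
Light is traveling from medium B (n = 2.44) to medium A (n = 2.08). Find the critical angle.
θc = arcsin(n₂/n₁) = 58.48°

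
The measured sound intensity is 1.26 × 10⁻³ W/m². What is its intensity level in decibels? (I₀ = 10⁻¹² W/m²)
β = 10·log₁₀(I/I₀) = 91 dB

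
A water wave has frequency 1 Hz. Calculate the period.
T = 1/f = 1 s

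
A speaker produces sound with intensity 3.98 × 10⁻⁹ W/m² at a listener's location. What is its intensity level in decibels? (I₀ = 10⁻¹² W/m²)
β = 10·log₁₀(I/I₀) = 36 dB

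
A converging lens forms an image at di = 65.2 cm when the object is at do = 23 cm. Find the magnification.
M = −di/do = -2.835 (inverted image)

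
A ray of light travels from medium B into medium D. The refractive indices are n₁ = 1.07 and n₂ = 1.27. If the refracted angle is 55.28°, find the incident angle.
sin θ₁ = (n₂/n₁)·sin θ₂ → θ₁ = 77.31°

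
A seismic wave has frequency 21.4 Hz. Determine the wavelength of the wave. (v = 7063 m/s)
λ = v/f = 330 m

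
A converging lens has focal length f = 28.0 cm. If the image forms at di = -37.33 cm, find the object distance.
1/do = 1/f − 1/di → do = 16 cm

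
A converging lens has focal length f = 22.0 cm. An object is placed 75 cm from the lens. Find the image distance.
1/di = 1/f − 1/do → di = 31.13 cm (real image)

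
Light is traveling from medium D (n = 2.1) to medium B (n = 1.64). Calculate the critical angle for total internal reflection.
θc = arcsin(n₂/n₁) = 51.35°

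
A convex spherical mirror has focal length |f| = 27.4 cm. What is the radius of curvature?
R = 2|f| = 54.8 cm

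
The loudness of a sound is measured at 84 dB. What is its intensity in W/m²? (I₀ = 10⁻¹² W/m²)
I = I₀·10^(β/10) = 2.51 × 10⁻⁴ W/m²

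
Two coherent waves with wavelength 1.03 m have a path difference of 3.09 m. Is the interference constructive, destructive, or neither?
constructive — path difference = 3λ, a whole number of wavelengths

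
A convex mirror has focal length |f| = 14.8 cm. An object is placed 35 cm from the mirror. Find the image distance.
f = −14.8 cm (convex); 1/di = 1/f − 1/do → di = -10.4 cm (virtual image, behind mirror)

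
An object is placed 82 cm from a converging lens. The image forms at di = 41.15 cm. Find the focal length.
1/f = 1/do + 1/di → f = 27.4 cm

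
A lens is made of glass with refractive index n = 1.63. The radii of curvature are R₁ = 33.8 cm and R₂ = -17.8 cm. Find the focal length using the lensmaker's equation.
1/f = (n − 1)(1/R₁ − 1/R₂) → f = 18.51 cm (converging lens)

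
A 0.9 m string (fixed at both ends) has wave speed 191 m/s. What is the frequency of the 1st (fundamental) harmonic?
fₙ = nv/(2L) = 106.1 Hz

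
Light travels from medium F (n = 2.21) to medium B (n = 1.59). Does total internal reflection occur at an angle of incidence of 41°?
θc = arcsin(n₂/n₁) = 46.01°; 41° < θc, so no — the ray refracts.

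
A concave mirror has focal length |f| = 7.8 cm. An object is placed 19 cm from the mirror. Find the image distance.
f = +7.8 cm (concave); 1/di = 1/f − 1/do → di = 13.23 cm (real image, in front of mirror)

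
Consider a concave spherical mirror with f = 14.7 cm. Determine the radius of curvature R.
R = 2|f| = 29.4 cm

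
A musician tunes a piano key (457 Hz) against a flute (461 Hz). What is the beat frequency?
4 Hz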